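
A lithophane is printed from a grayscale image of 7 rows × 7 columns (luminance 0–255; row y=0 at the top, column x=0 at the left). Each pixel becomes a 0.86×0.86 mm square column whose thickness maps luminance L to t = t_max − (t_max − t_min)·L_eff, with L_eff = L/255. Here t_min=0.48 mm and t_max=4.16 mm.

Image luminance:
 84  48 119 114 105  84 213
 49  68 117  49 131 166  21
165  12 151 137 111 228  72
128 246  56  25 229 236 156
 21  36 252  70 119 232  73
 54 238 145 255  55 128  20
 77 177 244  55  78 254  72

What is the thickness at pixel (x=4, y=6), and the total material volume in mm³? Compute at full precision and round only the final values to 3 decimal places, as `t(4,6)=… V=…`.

span = t_max - t_min = 4.16 - 0.48 = 3.680
L(4,6) = 78, L_eff = 78/255 = 0.305882
t(4,6) = 4.16 - 3.680·0.305882 = 3.034
Σt over all 7·7 pixels = 149956/1275 ≈ 117.6125490
V = pitch²·Σt = 0.86²·149956/1275 = 86.986

t(4,6)=3.034 V=86.986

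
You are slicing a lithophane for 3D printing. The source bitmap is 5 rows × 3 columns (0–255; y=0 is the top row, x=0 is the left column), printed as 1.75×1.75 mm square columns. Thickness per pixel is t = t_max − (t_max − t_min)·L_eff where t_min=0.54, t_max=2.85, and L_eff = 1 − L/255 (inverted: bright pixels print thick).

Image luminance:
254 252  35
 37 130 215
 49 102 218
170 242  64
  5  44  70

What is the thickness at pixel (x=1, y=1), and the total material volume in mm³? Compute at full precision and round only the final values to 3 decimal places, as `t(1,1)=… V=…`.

t(1,1)=1.718 V=77.157

span = t_max - t_min = 2.85 - 0.54 = 2.310
L(1,1) = 130, L_eff = 1 - 130/255 = 0.490196 (inverted)
t(1,1) = 2.85 - 2.310·0.490196 = 1.718
Σt over all 5·3 pixels = 25.194
V = pitch²·Σt = 1.75²·25.194 = 77.157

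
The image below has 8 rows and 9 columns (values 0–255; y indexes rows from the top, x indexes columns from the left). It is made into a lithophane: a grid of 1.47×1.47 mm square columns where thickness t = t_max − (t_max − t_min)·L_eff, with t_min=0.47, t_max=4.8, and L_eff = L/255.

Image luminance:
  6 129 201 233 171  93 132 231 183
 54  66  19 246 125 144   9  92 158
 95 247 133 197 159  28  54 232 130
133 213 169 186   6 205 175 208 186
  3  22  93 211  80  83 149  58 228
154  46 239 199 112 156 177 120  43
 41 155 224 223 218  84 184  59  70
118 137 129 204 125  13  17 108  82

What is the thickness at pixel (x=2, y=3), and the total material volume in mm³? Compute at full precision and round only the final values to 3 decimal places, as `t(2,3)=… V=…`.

span = t_max - t_min = 4.8 - 0.47 = 4.330
L(2,3) = 169, L_eff = 169/255 = 0.662745
t(2,3) = 4.8 - 4.330·0.662745 = 1.930
Σt over all 8·9 pixels = 1184351/6375 ≈ 185.7805490
V = pitch²·Σt = 1.47²·1184351/6375 = 401.453

t(2,3)=1.930 V=401.453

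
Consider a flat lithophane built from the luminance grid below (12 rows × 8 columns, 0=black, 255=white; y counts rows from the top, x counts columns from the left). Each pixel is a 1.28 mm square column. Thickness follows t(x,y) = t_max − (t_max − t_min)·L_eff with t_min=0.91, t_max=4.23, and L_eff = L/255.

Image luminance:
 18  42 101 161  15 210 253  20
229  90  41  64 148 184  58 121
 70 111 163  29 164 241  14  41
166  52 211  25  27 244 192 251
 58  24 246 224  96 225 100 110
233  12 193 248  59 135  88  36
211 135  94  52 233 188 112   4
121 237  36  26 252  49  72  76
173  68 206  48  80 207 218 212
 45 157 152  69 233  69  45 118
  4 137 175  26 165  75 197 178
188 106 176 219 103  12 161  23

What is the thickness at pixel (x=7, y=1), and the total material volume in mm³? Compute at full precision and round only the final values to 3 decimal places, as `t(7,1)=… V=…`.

t(7,1)=2.655 V=413.910

span = t_max - t_min = 4.23 - 0.91 = 3.320
L(7,1) = 121, L_eff = 121/255 = 0.474510
t(7,1) = 4.23 - 3.320·0.474510 = 2.655
Σt over all 12·8 pixels = 1610522/6375 ≈ 252.6309020
V = pitch²·Σt = 1.28²·1610522/6375 = 413.910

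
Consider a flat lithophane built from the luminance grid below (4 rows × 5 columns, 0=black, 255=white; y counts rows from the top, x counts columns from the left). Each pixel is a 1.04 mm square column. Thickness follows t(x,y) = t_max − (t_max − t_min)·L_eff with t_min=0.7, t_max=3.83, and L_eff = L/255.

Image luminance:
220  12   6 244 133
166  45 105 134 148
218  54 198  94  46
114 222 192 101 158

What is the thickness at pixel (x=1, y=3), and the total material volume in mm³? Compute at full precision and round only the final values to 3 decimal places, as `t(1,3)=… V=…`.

span = t_max - t_min = 3.83 - 0.7 = 3.130
L(1,3) = 222, L_eff = 222/255 = 0.870588
t(1,3) = 3.83 - 3.130·0.870588 = 1.105
Σt over all 4·5 pixels = 37879/850 ≈ 44.5635294
V = pitch²·Σt = 1.04²·37879/850 = 48.200

t(1,3)=1.105 V=48.200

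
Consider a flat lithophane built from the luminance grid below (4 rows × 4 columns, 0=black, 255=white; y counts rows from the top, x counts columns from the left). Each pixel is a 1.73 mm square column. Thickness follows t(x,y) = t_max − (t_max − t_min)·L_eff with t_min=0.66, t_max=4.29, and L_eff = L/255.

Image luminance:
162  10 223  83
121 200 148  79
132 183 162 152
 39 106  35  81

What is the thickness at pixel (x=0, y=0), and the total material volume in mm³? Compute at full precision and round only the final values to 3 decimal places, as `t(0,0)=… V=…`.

t(0,0)=1.984 V=123.802

span = t_max - t_min = 4.29 - 0.66 = 3.630
L(0,0) = 162, L_eff = 162/255 = 0.635294
t(0,0) = 4.29 - 3.630·0.635294 = 1.984
Σt over all 4·4 pixels = 87901/2125 ≈ 41.3651765
V = pitch²·Σt = 1.73²·87901/2125 = 123.802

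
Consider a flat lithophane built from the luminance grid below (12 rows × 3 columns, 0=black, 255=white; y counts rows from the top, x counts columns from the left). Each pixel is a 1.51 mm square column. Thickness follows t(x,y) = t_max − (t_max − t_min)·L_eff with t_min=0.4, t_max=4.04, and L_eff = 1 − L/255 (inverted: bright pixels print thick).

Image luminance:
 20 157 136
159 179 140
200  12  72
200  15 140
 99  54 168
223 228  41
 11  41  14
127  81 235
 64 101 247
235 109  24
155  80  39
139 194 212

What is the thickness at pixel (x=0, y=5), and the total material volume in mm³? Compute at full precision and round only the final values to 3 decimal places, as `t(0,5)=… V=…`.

span = t_max - t_min = 4.04 - 0.4 = 3.640
L(0,5) = 223, L_eff = 1 - 223/255 = 0.125490 (inverted)
t(0,5) = 4.04 - 3.640·0.125490 = 3.583
Σt over all 12·3 pixels = 487741/6375 ≈ 76.5083922
V = pitch²·Σt = 1.51²·487741/6375 = 174.447

t(0,5)=3.583 V=174.447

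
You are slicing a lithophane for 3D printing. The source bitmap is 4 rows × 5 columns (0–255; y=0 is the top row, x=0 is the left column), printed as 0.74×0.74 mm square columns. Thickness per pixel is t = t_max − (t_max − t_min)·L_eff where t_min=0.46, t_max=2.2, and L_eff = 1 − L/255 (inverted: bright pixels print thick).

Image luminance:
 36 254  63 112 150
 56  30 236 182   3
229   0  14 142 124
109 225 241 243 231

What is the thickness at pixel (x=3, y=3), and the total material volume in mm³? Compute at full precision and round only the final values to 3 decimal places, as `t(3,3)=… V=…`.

t(3,3)=2.118 V=15.052

span = t_max - t_min = 2.2 - 0.46 = 1.740
L(3,3) = 243, L_eff = 1 - 243/255 = 0.047059 (inverted)
t(3,3) = 2.2 - 1.740·0.047059 = 2.118
Σt over all 4·5 pixels = 11682/425 ≈ 27.4870588
V = pitch²·Σt = 0.74²·11682/425 = 15.052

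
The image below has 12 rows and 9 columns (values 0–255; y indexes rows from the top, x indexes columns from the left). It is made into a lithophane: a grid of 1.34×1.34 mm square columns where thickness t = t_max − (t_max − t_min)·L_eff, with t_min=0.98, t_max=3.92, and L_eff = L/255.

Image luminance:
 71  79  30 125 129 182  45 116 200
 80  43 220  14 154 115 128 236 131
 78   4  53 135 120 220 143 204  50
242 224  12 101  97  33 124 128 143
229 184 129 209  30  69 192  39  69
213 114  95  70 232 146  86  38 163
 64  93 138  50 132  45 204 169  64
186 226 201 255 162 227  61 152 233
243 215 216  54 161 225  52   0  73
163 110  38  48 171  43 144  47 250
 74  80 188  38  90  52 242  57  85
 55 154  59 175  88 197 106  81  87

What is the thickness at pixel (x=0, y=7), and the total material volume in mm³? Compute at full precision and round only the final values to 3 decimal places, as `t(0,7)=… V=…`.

span = t_max - t_min = 3.92 - 0.98 = 2.940
L(0,7) = 186, L_eff = 186/255 = 0.729412
t(0,7) = 3.92 - 2.940·0.729412 = 1.776
Σt over all 12·9 pixels = 1145669/4250 ≈ 269.5691765
V = pitch²·Σt = 1.34²·1145669/4250 = 484.038

t(0,7)=1.776 V=484.038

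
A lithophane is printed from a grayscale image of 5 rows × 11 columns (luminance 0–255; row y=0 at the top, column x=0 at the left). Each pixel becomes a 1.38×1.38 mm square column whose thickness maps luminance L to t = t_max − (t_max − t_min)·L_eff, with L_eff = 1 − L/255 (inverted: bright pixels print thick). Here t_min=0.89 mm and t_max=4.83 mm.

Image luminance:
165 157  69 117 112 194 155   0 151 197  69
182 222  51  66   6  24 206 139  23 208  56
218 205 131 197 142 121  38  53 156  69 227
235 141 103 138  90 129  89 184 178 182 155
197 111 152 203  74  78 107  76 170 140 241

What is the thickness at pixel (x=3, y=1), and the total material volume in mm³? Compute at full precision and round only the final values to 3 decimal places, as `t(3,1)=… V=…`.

t(3,1)=1.910 V=307.992

span = t_max - t_min = 4.83 - 0.89 = 3.940
L(3,1) = 66, L_eff = 1 - 66/255 = 0.741176 (inverted)
t(3,1) = 4.83 - 3.940·0.741176 = 1.910
Σt over all 5·11 pixels = 1374677/8500 ≈ 161.7267059
V = pitch²·Σt = 1.38²·1374677/8500 = 307.992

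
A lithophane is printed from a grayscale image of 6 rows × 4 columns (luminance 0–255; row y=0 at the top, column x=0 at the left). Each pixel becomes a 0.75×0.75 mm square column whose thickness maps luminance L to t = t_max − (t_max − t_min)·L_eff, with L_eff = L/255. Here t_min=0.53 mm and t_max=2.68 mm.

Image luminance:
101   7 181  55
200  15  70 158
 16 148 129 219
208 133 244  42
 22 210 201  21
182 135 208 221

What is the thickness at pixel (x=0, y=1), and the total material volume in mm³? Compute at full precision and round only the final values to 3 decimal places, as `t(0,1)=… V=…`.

span = t_max - t_min = 2.68 - 0.53 = 2.150
L(0,1) = 200, L_eff = 200/255 = 0.784314
t(0,1) = 2.68 - 2.150·0.784314 = 0.994
Σt over all 6·4 pixels = 32269/850 ≈ 37.9635294
V = pitch²·Σt = 0.75²·32269/850 = 21.354

t(0,1)=0.994 V=21.354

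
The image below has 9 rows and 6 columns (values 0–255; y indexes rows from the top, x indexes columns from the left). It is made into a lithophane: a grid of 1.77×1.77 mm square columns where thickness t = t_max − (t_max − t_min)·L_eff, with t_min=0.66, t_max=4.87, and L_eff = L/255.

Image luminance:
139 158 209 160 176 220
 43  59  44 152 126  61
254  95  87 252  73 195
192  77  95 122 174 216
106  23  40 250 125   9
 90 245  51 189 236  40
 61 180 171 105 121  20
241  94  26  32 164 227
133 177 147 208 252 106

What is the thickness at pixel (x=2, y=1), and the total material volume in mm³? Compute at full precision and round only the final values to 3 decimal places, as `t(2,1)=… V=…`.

span = t_max - t_min = 4.87 - 0.66 = 4.210
L(2,1) = 44, L_eff = 44/255 = 0.172549
t(2,1) = 4.87 - 4.210·0.172549 = 4.144
Σt over all 9·6 pixels = 609097/4250 ≈ 143.3169412
V = pitch²·Σt = 1.77²·609097/4250 = 448.998

t(2,1)=4.144 V=448.998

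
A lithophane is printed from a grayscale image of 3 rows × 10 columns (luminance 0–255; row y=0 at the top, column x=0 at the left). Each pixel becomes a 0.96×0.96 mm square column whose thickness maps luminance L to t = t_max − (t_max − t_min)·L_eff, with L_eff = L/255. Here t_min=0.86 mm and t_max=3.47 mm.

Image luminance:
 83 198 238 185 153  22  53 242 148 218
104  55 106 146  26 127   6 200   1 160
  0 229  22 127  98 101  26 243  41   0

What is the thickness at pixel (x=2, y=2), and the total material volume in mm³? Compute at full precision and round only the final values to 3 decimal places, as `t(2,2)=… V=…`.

t(2,2)=3.245 V=64.263

span = t_max - t_min = 3.47 - 0.86 = 2.610
L(2,2) = 22, L_eff = 22/255 = 0.086275
t(2,2) = 3.47 - 2.610·0.086275 = 3.245
Σt over all 3·10 pixels = 148176/2125 ≈ 69.7298824
V = pitch²·Σt = 0.96²·148176/2125 = 64.263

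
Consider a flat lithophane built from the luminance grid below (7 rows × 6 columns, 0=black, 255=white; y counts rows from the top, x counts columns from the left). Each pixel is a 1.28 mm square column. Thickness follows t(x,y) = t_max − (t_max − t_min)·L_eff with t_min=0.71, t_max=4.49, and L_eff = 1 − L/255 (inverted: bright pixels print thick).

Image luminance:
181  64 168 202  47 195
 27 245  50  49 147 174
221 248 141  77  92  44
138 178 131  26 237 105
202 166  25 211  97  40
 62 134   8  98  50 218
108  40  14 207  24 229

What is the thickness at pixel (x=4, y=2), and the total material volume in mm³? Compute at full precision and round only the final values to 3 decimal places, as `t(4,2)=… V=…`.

span = t_max - t_min = 4.49 - 0.71 = 3.780
L(4,2) = 92, L_eff = 1 - 92/255 = 0.639216 (inverted)
t(4,2) = 4.49 - 3.780·0.639216 = 2.074
Σt over all 7·6 pixels = 89859/850 ≈ 105.7164706
V = pitch²·Σt = 1.28²·89859/850 = 173.206

t(4,2)=2.074 V=173.206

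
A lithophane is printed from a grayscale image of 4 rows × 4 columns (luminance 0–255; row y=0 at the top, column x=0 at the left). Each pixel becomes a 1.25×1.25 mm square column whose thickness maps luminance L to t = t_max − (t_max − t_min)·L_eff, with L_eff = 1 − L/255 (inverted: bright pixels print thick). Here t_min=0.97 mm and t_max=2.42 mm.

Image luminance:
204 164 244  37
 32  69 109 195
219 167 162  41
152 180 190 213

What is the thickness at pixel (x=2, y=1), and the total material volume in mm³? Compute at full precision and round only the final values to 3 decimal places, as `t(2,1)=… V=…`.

span = t_max - t_min = 2.42 - 0.97 = 1.450
L(2,1) = 109, L_eff = 1 - 109/255 = 0.572549 (inverted)
t(2,1) = 2.42 - 1.450·0.572549 = 1.590
Σt over all 4·4 pixels = 74057/2550 ≈ 29.0419608
V = pitch²·Σt = 1.25²·74057/2550 = 45.378

t(2,1)=1.590 V=45.378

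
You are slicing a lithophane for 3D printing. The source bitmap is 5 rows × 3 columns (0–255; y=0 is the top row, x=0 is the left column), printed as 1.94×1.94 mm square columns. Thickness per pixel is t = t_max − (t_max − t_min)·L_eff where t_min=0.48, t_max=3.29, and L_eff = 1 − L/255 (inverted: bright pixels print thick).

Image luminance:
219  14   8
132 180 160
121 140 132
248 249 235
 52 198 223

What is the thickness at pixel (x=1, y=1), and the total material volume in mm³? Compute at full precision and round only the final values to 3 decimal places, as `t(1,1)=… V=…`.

span = t_max - t_min = 3.29 - 0.48 = 2.810
L(1,1) = 180, L_eff = 1 - 180/255 = 0.294118 (inverted)
t(1,1) = 3.29 - 2.810·0.294118 = 2.464
Σt over all 5·3 pixels = 832991/25500 ≈ 32.6663137
V = pitch²·Σt = 1.94²·832991/25500 = 122.943

t(1,1)=2.464 V=122.943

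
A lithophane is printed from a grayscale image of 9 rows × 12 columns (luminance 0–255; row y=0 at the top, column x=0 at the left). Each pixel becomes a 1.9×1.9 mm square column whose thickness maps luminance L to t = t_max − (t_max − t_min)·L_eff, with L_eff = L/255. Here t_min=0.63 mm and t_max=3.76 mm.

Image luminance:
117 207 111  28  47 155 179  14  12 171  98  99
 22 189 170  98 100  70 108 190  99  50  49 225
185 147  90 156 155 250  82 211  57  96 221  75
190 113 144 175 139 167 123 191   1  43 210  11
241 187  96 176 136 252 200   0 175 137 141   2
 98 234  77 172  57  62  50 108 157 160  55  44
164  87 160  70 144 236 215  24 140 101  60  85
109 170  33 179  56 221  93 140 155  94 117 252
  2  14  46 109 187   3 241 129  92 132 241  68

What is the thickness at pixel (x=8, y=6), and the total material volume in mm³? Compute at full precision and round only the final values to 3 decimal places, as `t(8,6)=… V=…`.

t(8,6)=2.042 V=879.892

span = t_max - t_min = 3.76 - 0.63 = 3.130
L(8,6) = 140, L_eff = 140/255 = 0.549020
t(8,6) = 3.76 - 3.130·0.549020 = 2.042
Σt over all 9·12 pixels = 182803/750 ≈ 243.7373333
V = pitch²·Σt = 1.9²·182803/750 = 879.892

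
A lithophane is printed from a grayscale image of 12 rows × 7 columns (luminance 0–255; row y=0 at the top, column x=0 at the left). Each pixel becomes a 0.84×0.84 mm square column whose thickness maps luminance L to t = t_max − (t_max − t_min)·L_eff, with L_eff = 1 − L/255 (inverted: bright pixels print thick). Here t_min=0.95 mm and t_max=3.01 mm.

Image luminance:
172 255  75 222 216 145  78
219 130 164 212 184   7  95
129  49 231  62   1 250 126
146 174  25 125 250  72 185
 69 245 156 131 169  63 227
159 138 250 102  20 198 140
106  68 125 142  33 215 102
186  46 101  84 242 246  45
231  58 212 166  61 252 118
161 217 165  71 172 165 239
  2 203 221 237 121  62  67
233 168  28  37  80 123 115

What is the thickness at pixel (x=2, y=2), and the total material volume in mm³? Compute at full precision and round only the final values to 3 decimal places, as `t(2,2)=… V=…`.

t(2,2)=2.816 V=123.523

span = t_max - t_min = 3.01 - 0.95 = 2.060
L(2,2) = 231, L_eff = 1 - 231/255 = 0.094118 (inverted)
t(2,2) = 3.01 - 2.060·0.094118 = 2.816
Σt over all 12·7 pixels = 1116013/6375 ≈ 175.0608627
V = pitch²·Σt = 0.84²·1116013/6375 = 123.523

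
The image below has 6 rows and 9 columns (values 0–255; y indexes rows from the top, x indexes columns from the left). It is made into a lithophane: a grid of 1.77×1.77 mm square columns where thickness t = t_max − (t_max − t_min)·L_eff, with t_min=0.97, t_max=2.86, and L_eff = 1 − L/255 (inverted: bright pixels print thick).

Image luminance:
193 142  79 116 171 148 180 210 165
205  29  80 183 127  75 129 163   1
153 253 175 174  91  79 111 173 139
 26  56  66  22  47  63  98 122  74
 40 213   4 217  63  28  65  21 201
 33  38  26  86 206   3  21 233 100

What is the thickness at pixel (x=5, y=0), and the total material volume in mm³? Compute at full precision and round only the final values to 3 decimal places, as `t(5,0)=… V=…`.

span = t_max - t_min = 2.86 - 0.97 = 1.890
L(5,0) = 148, L_eff = 1 - 148/255 = 0.419608 (inverted)
t(5,0) = 2.86 - 1.890·0.419608 = 2.067
Σt over all 6·9 pixels = 96.228
V = pitch²·Σt = 1.77²·96.228 = 301.473

t(5,0)=2.067 V=301.473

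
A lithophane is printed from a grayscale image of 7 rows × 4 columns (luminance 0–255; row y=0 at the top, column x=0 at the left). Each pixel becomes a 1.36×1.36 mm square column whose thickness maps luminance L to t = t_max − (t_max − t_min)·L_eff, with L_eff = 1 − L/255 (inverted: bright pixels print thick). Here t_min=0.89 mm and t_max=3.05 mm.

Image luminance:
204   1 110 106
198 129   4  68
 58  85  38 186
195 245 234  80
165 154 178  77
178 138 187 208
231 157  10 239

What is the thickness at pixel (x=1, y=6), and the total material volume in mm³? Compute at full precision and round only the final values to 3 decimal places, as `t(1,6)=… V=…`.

span = t_max - t_min = 3.05 - 0.89 = 2.160
L(1,6) = 157, L_eff = 1 - 157/255 = 0.384314 (inverted)
t(1,6) = 3.05 - 2.160·0.384314 = 2.220
Σt over all 7·4 pixels = 122489/2125 ≈ 57.6418824
V = pitch²·Σt = 1.36²·122489/2125 = 106.614

t(1,6)=2.220 V=106.614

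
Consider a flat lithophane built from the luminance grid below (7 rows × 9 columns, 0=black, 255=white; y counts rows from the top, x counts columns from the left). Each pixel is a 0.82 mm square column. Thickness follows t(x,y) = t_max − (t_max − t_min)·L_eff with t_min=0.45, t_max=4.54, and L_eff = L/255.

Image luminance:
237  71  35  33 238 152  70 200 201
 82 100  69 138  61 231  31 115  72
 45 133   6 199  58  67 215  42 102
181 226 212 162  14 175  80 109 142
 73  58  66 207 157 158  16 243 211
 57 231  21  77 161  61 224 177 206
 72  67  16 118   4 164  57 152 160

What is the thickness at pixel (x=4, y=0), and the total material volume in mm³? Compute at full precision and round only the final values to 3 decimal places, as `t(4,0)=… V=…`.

span = t_max - t_min = 4.54 - 0.45 = 4.090
L(4,0) = 238, L_eff = 238/255 = 0.933333
t(4,0) = 4.54 - 4.090·0.933333 = 0.723
Σt over all 7·9 pixels = 351554/2125 ≈ 165.4371765
V = pitch²·Σt = 0.82²·351554/2125 = 111.240

t(4,0)=0.723 V=111.240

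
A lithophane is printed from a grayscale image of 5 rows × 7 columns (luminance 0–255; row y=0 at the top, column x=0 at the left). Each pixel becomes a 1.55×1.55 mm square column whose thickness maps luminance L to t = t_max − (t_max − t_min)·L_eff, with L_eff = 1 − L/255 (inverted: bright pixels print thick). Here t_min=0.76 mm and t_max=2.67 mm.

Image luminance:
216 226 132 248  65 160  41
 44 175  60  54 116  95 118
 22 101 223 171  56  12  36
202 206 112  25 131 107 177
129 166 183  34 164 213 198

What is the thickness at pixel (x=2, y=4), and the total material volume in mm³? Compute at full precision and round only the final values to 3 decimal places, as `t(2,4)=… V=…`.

t(2,4)=2.131 V=143.409

span = t_max - t_min = 2.67 - 0.76 = 1.910
L(2,4) = 183, L_eff = 1 - 183/255 = 0.282353 (inverted)
t(2,4) = 2.67 - 1.910·0.282353 = 2.131
Σt over all 5·7 pixels = 761069/12750 ≈ 59.6916863
V = pitch²·Σt = 1.55²·761069/12750 = 143.409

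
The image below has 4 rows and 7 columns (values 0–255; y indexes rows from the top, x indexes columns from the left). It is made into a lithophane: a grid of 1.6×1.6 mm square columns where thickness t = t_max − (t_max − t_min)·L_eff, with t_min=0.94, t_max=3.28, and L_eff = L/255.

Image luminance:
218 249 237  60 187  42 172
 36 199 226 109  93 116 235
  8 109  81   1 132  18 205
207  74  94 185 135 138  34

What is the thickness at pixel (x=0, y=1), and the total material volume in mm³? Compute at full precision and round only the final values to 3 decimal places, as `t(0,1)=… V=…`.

span = t_max - t_min = 3.28 - 0.94 = 2.340
L(0,1) = 36, L_eff = 36/255 = 0.141176
t(0,1) = 3.28 - 2.340·0.141176 = 2.950
Σt over all 4·7 pixels = 24992/425 ≈ 58.8047059
V = pitch²·Σt = 1.6²·24992/425 = 150.540

t(0,1)=2.950 V=150.540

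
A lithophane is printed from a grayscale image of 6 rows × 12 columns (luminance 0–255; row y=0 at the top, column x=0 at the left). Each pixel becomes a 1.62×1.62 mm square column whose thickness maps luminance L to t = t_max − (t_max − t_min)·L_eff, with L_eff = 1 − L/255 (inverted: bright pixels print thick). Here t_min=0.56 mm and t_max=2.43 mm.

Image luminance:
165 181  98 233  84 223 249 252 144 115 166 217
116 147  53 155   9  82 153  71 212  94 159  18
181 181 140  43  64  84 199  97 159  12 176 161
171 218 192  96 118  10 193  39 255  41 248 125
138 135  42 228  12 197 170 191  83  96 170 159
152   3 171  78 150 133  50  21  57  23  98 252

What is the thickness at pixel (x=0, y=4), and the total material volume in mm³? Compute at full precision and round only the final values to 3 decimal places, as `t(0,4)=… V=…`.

span = t_max - t_min = 2.43 - 0.56 = 1.870
L(0,4) = 138, L_eff = 1 - 138/255 = 0.458824 (inverted)
t(0,4) = 2.43 - 1.870·0.458824 = 1.572
Σt over all 6·12 pixels = 109.312
V = pitch²·Σt = 1.62²·109.312 = 286.878

t(0,4)=1.572 V=286.878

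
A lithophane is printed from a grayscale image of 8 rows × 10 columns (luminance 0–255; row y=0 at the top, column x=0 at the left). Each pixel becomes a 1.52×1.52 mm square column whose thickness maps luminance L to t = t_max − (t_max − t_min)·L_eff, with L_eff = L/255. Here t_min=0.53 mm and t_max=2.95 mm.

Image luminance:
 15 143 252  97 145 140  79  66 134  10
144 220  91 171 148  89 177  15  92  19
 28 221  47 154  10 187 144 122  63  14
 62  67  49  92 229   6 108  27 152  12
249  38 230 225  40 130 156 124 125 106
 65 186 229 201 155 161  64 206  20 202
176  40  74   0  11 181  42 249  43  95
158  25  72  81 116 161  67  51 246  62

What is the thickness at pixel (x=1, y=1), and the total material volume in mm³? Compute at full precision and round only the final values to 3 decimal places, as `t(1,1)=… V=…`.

span = t_max - t_min = 2.95 - 0.53 = 2.420
L(1,1) = 220, L_eff = 220/255 = 0.862745
t(1,1) = 2.95 - 2.420·0.862745 = 0.862
Σt over all 8·10 pixels = 1931737/12750 ≈ 151.5087843
V = pitch²·Σt = 1.52²·1931737/12750 = 350.046

t(1,1)=0.862 V=350.046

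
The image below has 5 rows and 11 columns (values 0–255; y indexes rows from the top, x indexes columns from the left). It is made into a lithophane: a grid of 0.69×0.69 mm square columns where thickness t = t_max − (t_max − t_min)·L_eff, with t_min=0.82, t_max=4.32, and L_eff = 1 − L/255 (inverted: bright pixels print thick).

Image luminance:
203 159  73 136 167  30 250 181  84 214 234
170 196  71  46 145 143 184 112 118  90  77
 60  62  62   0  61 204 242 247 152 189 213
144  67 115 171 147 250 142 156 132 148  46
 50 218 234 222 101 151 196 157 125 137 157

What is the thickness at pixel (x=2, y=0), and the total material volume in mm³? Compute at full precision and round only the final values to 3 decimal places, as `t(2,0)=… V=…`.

span = t_max - t_min = 4.32 - 0.82 = 3.500
L(2,0) = 73, L_eff = 1 - 73/255 = 0.713725 (inverted)
t(2,0) = 4.32 - 3.500·0.713725 = 1.822
Σt over all 5·11 pixels = 38944/255 ≈ 152.7215686
V = pitch²·Σt = 0.69²·38944/255 = 72.711

t(2,0)=1.822 V=72.711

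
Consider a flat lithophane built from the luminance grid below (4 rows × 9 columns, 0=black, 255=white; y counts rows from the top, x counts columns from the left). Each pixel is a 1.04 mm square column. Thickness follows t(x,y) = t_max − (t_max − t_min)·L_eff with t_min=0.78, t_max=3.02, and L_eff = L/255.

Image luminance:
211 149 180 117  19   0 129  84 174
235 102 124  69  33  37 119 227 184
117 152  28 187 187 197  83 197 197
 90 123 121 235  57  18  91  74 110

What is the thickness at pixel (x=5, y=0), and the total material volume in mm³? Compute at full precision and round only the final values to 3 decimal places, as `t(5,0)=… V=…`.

t(5,0)=3.020 V=75.245

span = t_max - t_min = 3.02 - 0.78 = 2.240
L(5,0) = 0, L_eff = 0/255 = 0.000000
t(5,0) = 3.02 - 2.240·0.000000 = 3.020
Σt over all 4·9 pixels = 443498/6375 ≈ 69.5683137
V = pitch²·Σt = 1.04²·443498/6375 = 75.245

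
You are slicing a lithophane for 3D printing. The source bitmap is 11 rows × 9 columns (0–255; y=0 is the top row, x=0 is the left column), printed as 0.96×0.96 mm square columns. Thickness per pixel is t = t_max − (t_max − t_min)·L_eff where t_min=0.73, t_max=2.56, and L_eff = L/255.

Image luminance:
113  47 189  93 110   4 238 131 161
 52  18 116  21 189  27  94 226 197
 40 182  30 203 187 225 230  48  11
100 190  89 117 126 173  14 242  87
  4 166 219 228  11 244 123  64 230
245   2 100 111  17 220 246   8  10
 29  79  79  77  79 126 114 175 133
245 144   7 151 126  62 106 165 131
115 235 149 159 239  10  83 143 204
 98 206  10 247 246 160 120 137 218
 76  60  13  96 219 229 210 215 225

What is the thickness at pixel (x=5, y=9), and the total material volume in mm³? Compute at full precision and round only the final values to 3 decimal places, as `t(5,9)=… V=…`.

t(5,9)=1.412 V=149.456

span = t_max - t_min = 2.56 - 0.73 = 1.830
L(5,9) = 160, L_eff = 160/255 = 0.627451
t(5,9) = 2.56 - 1.830·0.627451 = 1.412
Σt over all 11·9 pixels = 689221/4250 ≈ 162.1696471
V = pitch²·Σt = 0.96²·689221/4250 = 149.456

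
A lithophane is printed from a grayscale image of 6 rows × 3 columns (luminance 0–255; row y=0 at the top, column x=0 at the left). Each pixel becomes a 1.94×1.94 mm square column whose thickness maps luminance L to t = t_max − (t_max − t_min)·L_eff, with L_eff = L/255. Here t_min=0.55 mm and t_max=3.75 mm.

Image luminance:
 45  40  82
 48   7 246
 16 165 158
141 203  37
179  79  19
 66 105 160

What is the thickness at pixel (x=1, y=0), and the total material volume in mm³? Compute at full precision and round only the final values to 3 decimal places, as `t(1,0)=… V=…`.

t(1,0)=3.248 V=169.219

span = t_max - t_min = 3.75 - 0.55 = 3.200
L(1,0) = 40, L_eff = 40/255 = 0.156863
t(1,0) = 3.75 - 3.200·0.156863 = 3.248
Σt over all 6·3 pixels = 114653/2550 ≈ 44.9619608
V = pitch²·Σt = 1.94²·114653/2550 = 169.219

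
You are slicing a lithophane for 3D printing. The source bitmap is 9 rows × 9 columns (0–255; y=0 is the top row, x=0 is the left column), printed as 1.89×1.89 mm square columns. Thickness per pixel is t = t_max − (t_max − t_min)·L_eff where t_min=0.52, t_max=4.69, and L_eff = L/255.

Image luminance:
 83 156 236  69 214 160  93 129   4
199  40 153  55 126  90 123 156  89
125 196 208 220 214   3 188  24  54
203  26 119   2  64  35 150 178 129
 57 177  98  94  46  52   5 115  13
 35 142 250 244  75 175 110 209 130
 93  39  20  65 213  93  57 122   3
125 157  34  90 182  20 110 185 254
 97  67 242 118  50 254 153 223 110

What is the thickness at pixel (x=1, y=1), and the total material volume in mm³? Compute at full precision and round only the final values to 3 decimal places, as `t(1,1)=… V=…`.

span = t_max - t_min = 4.69 - 0.52 = 4.170
L(1,1) = 40, L_eff = 40/255 = 0.156863
t(1,1) = 4.69 - 4.170·0.156863 = 4.036
Σt over all 9·9 pixels = 1906341/8500 ≈ 224.2754118
V = pitch²·Σt = 1.89²·1906341/8500 = 801.134

t(1,1)=4.036 V=801.134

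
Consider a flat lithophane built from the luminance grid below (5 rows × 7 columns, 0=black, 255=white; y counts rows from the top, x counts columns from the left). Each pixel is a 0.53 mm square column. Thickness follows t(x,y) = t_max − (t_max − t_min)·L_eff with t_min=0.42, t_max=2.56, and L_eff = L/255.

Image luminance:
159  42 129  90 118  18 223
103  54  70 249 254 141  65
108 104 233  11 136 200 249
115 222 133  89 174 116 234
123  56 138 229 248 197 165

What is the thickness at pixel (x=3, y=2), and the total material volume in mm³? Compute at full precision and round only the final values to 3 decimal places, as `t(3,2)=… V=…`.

t(3,2)=2.468 V=13.394

span = t_max - t_min = 2.56 - 0.42 = 2.140
L(3,2) = 11, L_eff = 11/255 = 0.043137
t(3,2) = 2.56 - 2.140·0.043137 = 2.468
Σt over all 5·7 pixels = 40529/850 ≈ 47.6811765
V = pitch²·Σt = 0.53²·40529/850 = 13.394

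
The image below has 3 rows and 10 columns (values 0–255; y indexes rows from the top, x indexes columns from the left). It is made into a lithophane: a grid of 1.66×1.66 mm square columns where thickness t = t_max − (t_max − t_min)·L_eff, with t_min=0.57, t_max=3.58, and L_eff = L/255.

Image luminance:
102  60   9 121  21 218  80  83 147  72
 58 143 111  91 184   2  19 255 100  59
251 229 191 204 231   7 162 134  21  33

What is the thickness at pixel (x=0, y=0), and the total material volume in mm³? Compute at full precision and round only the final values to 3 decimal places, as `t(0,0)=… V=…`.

span = t_max - t_min = 3.58 - 0.57 = 3.010
L(0,0) = 102, L_eff = 102/255 = 0.400000
t(0,0) = 3.58 - 3.010·0.400000 = 2.376
Σt over all 3·10 pixels = 857951/12750 ≈ 67.2902745
V = pitch²·Σt = 1.66²·857951/12750 = 185.425

t(0,0)=2.376 V=185.425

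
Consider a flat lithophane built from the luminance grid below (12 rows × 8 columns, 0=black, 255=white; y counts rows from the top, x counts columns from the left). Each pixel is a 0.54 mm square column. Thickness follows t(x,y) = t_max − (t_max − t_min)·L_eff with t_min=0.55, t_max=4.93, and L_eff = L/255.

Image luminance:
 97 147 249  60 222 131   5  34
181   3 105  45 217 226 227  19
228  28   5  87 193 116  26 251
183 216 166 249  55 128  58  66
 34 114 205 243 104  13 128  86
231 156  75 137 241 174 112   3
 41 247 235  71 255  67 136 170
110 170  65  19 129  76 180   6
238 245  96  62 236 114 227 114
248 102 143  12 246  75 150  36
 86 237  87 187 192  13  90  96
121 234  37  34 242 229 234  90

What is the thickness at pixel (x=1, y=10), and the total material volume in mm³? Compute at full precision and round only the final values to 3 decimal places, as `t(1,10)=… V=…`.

t(1,10)=0.859 V=74.854

span = t_max - t_min = 4.93 - 0.55 = 4.380
L(1,10) = 237, L_eff = 237/255 = 0.929412
t(1,10) = 4.93 - 4.380·0.929412 = 0.859
Σt over all 12·8 pixels = 1090983/4250 ≈ 256.7018824
V = pitch²·Σt = 0.54²·1090983/4250 = 74.854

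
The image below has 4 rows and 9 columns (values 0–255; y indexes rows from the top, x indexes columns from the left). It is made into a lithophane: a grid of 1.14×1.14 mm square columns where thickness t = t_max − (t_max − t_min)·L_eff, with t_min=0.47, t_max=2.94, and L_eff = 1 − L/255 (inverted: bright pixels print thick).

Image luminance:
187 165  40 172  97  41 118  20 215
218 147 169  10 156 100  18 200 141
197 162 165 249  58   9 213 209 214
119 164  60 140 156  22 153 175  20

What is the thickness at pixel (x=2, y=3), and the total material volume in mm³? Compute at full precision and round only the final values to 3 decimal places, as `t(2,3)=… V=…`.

t(2,3)=1.051 V=81.142

span = t_max - t_min = 2.94 - 0.47 = 2.470
L(2,3) = 60, L_eff = 1 - 60/255 = 0.764706 (inverted)
t(2,3) = 2.94 - 2.470·0.764706 = 1.051
Σt over all 4·9 pixels = 1592113/25500 ≈ 62.4358039
V = pitch²·Σt = 1.14²·1592113/25500 = 81.142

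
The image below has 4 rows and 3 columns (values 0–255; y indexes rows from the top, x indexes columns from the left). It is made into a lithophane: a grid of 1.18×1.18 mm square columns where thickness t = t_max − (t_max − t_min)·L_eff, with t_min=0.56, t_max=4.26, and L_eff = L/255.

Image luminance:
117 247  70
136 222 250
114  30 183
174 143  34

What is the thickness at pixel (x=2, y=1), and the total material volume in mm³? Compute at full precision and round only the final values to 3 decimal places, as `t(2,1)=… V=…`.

t(2,1)=0.633 V=36.430

span = t_max - t_min = 4.26 - 0.56 = 3.700
L(2,1) = 250, L_eff = 250/255 = 0.980392
t(2,1) = 4.26 - 3.700·0.980392 = 0.633
Σt over all 4·3 pixels = 33358/1275 ≈ 26.1631373
V = pitch²·Σt = 1.18²·33358/1275 = 36.430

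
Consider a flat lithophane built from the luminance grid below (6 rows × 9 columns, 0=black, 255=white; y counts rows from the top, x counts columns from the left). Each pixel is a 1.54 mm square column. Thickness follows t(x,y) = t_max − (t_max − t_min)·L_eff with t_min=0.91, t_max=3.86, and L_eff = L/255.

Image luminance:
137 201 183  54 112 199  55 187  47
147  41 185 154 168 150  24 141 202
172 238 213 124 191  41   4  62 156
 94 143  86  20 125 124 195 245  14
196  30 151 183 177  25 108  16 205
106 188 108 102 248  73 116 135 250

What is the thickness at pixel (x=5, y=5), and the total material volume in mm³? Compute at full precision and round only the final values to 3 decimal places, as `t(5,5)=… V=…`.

span = t_max - t_min = 3.86 - 0.91 = 2.950
L(5,5) = 73, L_eff = 73/255 = 0.286275
t(5,5) = 3.86 - 2.950·0.286275 = 3.015
Σt over all 6·9 pixels = 129407/1020 ≈ 126.8696078
V = pitch²·Σt = 1.54²·129407/1020 = 300.884

t(5,5)=3.015 V=300.884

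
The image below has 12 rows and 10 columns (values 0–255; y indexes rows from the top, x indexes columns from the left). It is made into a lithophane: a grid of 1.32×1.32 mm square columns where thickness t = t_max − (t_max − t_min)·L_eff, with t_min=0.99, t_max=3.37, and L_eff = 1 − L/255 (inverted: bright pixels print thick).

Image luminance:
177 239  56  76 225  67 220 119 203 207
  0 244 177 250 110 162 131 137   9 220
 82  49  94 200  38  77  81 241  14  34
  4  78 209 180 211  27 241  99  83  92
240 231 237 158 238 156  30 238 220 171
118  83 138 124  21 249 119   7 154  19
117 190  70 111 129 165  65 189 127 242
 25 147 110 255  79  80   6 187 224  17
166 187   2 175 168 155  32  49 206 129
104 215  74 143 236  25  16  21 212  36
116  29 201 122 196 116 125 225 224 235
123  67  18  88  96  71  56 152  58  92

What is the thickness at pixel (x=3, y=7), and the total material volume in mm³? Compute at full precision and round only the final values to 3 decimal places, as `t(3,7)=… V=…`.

span = t_max - t_min = 3.37 - 0.99 = 2.380
L(3,7) = 255, L_eff = 1 - 255/255 = 0.000000 (inverted)
t(3,7) = 3.37 - 2.380·0.000000 = 3.370
Σt over all 12·10 pixels = 19697/75 ≈ 262.6266667
V = pitch²·Σt = 1.32²·19697/75 = 457.601

t(3,7)=3.370 V=457.601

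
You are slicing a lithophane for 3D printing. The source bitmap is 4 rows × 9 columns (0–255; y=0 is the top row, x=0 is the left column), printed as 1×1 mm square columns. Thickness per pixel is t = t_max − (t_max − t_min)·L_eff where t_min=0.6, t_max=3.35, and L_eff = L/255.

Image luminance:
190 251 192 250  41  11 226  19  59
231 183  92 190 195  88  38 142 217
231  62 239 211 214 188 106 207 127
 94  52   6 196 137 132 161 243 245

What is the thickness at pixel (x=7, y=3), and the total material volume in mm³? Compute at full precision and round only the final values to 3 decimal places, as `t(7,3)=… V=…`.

t(7,3)=0.729 V=61.653

span = t_max - t_min = 3.35 - 0.6 = 2.750
L(7,3) = 243, L_eff = 243/255 = 0.952941
t(7,3) = 3.35 - 2.750·0.952941 = 0.729
Σt over all 4·9 pixels = 10481/170 ≈ 61.6529412
V = pitch²·Σt = 1²·10481/170 = 61.653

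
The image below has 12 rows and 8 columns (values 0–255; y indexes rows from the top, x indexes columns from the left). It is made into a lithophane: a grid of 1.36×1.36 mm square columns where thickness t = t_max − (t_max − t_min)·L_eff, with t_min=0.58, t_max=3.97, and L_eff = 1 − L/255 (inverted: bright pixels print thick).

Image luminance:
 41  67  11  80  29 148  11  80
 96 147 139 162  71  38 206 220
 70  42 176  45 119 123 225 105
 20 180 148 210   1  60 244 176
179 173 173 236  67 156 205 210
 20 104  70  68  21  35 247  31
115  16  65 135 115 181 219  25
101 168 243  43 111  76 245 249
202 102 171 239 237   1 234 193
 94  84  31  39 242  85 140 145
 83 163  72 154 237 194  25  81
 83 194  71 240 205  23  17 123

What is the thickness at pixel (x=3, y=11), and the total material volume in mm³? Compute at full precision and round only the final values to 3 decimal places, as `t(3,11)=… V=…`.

span = t_max - t_min = 3.97 - 0.58 = 3.390
L(3,11) = 240, L_eff = 1 - 240/255 = 0.058824 (inverted)
t(3,11) = 3.97 - 3.390·0.058824 = 3.771
Σt over all 12·8 pixels = 451557/2125 ≈ 212.4974118
V = pitch²·Σt = 1.36²·451557/2125 = 393.035

t(3,11)=3.771 V=393.035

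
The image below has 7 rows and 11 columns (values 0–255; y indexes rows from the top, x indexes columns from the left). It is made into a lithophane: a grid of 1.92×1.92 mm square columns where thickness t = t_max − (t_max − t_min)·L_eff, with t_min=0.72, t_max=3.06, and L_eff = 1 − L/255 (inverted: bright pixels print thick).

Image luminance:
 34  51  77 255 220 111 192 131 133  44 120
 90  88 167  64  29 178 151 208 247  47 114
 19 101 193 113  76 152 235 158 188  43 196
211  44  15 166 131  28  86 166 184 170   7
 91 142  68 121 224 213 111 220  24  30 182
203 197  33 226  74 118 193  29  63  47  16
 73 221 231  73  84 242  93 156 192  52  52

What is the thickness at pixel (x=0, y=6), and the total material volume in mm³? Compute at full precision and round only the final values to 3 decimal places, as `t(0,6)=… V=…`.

span = t_max - t_min = 3.06 - 0.72 = 2.340
L(0,6) = 73, L_eff = 1 - 73/255 = 0.713725 (inverted)
t(0,6) = 3.06 - 2.340·0.713725 = 1.390
Σt over all 7·11 pixels = 607173/4250 ≈ 142.8642353
V = pitch²·Σt = 1.92²·607173/4250 = 526.655

t(0,6)=1.390 V=526.655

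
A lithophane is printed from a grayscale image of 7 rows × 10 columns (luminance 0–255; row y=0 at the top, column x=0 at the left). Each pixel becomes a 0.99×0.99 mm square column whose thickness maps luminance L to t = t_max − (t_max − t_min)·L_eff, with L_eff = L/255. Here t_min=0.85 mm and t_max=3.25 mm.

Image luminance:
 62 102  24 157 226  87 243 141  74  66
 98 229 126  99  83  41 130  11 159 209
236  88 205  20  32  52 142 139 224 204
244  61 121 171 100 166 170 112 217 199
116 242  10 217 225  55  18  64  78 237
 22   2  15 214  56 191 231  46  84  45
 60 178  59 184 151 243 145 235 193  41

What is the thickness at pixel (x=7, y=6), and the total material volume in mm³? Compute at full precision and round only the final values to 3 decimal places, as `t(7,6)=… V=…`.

t(7,6)=1.038 V=140.626

span = t_max - t_min = 3.25 - 0.85 = 2.400
L(7,6) = 235, L_eff = 235/255 = 0.921569
t(7,6) = 3.25 - 2.400·0.921569 = 1.038
Σt over all 7·10 pixels = 121959/850 ≈ 143.4811765
V = pitch²·Σt = 0.99²·121959/850 = 140.626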